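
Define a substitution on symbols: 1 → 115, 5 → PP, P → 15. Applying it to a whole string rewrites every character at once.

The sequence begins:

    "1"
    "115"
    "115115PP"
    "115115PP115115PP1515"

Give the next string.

115115PP115115PP1515115115PP115115PP1515115PP115PP

φ(115115PP115115PP1515) expands symbol-by-symbol to 115 115 PP 115 115 PP 15 15 115 115 PP 115 115 PP 15 15 115 PP 115 PP; joining the 20 pieces gives the next term.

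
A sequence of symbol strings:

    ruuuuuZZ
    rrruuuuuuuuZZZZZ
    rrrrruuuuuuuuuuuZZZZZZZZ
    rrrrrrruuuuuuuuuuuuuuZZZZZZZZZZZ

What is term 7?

Each string has the form r^{2n-1} u^{3n+2} Z^{3n-1} (n = 1, 2, …).
Setting n = 7 gives 13, 23, 20 characters in each block.

rrrrrrrrrrrrruuuuuuuuuuuuuuuuuuuuuuuZZZZZZZZZZZZZZZZZZZZ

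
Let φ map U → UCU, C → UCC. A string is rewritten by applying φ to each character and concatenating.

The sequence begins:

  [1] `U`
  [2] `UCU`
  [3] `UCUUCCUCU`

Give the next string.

UCUUCCUCUUCUUCCUCCUCUUCCUCU

Expanding UCUUCCUCU: U→UCU, C→UCC, U→UCU, U→UCU, C→UCC, C→UCC, U→UCU, C→UCC, U→UCU. Concatenated: UCU UCC UCU UCU UCC UCC UCU UCC UCU.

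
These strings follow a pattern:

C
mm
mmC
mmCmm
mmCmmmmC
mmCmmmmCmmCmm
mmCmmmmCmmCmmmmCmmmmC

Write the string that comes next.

Each term (from the third on) is the previous term followed by the one before it: term 3 = mm·C = mmC.
The next term joins mmCmmmmCmmCmmmmCmmmmC and mmCmmmmCmmCmm.

mmCmmmmCmmCmmmmCmmmmCmmCmmmmCmmCmm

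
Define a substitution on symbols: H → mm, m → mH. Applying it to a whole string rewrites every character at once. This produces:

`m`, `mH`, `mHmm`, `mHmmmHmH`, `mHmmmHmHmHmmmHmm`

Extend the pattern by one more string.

Replace each of the 16 characters of mHmmmHmHmHmmmHmm in place — mH mm mH mH mH mm mH mm mH mm mH mH mH mm mH mH — and concatenate.

mHmmmHmHmHmmmHmmmHmmmHmHmHmmmHmH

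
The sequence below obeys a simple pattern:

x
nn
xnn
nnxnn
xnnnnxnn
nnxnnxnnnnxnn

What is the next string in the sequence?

xnnnnxnnnnxnnxnnnnxnn

Each term (from the third on) is the two preceding terms concatenated in order: term 3 = x·nn = xnn.
So term 7 is xnnnnxnn·nnxnnxnnnnxnn.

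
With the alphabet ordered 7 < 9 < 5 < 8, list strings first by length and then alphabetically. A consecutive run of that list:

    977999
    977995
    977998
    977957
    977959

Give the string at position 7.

Continuing the enumeration 2 steps past 977959: 977959 → 977955 → (answer).

977958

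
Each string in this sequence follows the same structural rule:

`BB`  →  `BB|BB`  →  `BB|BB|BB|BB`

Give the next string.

BB|BB|BB|BB|BB|BB|BB|BB

s(k+1) = s(k)·|·s(k) — each term doubles the last with '|' between the halves.
So the next term is two copies of BB|BB|BB|BB with '|' between the halves.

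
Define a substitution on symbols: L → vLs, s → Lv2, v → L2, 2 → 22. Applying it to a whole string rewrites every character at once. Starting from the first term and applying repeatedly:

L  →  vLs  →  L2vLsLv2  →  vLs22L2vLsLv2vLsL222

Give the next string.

L2vLsLv22222vLs22L2vLsLv2vLsL222L2vLsLv2vLs222222

Replace each of the 20 characters of vLs22L2vLsLv2vLsL222 in place — L2 vLs Lv2 22 22 vLs 22 L2 vLs Lv2 vLs L2 22 L2 vLs Lv2 vLs 22 22 22 — and concatenate.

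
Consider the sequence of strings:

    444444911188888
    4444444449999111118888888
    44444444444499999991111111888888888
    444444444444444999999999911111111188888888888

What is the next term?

4444444444444444449999999999999111111111118888888888888

The n-th term is 3n+3 4's then 3n-2 9's then 2n+1 1's then 2n+3 8's (n = 1, 2, …).
Setting n = 5 gives 18, 13, 11, 13 characters in each block.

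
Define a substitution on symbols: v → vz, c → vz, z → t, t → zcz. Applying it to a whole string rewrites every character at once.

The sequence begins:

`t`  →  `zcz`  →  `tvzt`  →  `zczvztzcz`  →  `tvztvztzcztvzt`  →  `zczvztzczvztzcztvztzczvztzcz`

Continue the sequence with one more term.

Rewriting the 28 symbols of zczvztzczvztzcztvztzczvztzcz one by one yields t vz t vz t zcz t vz t vz t zcz t vz t zcz vz t zcz t vz t vz t zcz t vz t; concatenated:

tvztvztzcztvztvztzcztvztzczvztzcztvztvztzcztvzt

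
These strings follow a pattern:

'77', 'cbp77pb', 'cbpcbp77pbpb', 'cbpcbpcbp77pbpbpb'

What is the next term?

s(k+1) = cbp·s(k)·pb, so each term gains cbp as a prefix and pb as a suffix.
So the next term is cbp·cbpcbpcbp77pbpbpb·pb.

cbpcbpcbpcbp77pbpbpbpb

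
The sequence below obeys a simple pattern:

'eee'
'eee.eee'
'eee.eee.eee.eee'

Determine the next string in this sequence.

eee.eee.eee.eee.eee.eee.eee.eee

Each string is two copies of the previous one joined by '.'.
One more doubling of eee.eee.eee.eee gives the answer.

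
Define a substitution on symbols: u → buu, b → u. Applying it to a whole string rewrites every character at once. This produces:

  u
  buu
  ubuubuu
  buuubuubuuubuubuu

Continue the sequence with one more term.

Replace each of the 17 characters of buuubuubuuubuubuu in place — u buu buu buu u buu buu u buu buu buu u buu buu u buu buu — and concatenate.

ubuubuubuuubuubuuubuubuubuuubuubuuubuubuu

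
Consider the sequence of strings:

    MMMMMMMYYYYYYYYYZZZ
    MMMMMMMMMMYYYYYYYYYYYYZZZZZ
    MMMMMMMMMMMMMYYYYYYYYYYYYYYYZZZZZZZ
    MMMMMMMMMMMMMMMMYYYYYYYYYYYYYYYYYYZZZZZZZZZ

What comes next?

Each string has the form M^{3n+1} Y^{3n+3} Z^{2n-1}, where the shown terms are n = 2, 3, 4, 5.
Setting n = 6 gives 19, 21, 11 characters in each block.

MMMMMMMMMMMMMMMMMMMYYYYYYYYYYYYYYYYYYYYYZZZZZZZZZZZ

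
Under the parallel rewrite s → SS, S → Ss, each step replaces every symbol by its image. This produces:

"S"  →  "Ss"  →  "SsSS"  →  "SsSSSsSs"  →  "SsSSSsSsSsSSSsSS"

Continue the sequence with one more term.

Replace each of the 16 characters of SsSSSsSsSsSSSsSS in place — Ss SS Ss Ss Ss SS Ss SS Ss SS Ss Ss Ss SS Ss Ss — and concatenate.

SsSSSsSsSsSSSsSSSsSSSsSsSsSSSsSs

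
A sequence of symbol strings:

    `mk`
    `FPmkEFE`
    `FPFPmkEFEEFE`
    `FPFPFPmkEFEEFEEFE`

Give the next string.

s(k+1) = FP·s(k)·EFE, so each term gains FP as a prefix and EFE as a suffix.
So the next term is FP·FPFPFPmkEFEEFEEFE·EFE.

FPFPFPFPmkEFEEFEEFEEFE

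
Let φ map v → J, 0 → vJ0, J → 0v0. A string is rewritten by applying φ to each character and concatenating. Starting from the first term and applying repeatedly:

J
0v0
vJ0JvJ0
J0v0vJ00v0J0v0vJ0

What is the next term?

0v0vJ0JvJ0J0v0vJ0vJ0JvJ00v0vJ0JvJ0J0v0vJ0

Replace each of the 17 characters of J0v0vJ00v0J0v0vJ0 in place — 0v0 vJ0 J vJ0 J 0v0 vJ0 vJ0 J vJ0 0v0 vJ0 J vJ0 J 0v0 vJ0 — and concatenate.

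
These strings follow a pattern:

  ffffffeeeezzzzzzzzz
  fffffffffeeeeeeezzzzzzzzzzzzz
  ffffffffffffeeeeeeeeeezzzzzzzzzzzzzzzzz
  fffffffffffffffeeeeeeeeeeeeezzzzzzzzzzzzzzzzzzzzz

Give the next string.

The n-th term is 3n f's then 3n-2 e's then 4n+1 z's, where the shown terms are n = 2, 3, 4, 5.
Setting n = 6 gives 18, 16, 25 characters in each block.

ffffffffffffffffffeeeeeeeeeeeeeeeezzzzzzzzzzzzzzzzzzzzzzzzz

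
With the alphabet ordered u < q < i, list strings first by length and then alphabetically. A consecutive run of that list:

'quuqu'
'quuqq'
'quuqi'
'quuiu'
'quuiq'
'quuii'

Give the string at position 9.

ququi

Continuing the enumeration 3 steps past quuii: quuii → ququu → ququq → (answer).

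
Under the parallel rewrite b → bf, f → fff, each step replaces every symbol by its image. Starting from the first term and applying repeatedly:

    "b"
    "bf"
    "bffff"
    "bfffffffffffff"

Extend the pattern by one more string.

Rewriting the 14 symbols of bfffffffffffff one by one yields bf fff fff fff fff fff fff fff fff fff fff fff fff fff; concatenated:

bffffffffffffffffffffffffffffffffffffffff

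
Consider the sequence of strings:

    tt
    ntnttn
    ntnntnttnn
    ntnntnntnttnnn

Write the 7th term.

ntnntnntnntnntnntnttnnnnnn

Every step adds ntn to the front and n to the end of the previous string.
From ntnntnntnttnnn, 3 further steps: ntnntnntnttnnn → ntnntnntnntnttnnnn → ntnntnntnntnntnttnnnnn → (answer).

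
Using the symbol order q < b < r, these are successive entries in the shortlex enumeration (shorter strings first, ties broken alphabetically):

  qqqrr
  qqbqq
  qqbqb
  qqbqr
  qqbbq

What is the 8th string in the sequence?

Advancing 3 positions from qqbbq through qqbbq → qqbbb → qqbbr reaches term 8.

qqbrq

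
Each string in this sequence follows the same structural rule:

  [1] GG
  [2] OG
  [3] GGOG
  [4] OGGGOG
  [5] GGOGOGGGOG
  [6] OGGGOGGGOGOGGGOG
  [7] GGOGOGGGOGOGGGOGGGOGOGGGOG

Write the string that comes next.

OGGGOGGGOGOGGGOGGGOGOGGGOGOGGGOGGGOGOGGGOG

This is a Fibonacci-style word recurrence s(k) = s(k−2)·s(k−1): e.g. GG·OG = GGOG.
Continuing: OGGGOGGGOGOGGGOG · GGOGOGGGOGOGGGOGGGOGOGGGOG gives term 8.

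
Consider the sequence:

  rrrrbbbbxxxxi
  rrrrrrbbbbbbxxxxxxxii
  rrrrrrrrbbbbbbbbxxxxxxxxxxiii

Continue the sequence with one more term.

rrrrrrrrrrbbbbbbbbbbxxxxxxxxxxxxxiiii

Term n consists of 2n r's, followed by 2n b's, followed by 3n-2 x's, followed by n-1 i's, where the shown terms are n = 2, 3, 4.
At n = 5 the blocks have lengths 10, 10, 13, 4.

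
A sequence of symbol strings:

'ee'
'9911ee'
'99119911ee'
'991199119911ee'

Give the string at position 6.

99119911991199119911ee

Every step adds 9911 at the front: s(k+1) = 9911·s(k).
From 991199119911ee, 2 further steps: 991199119911ee → 9911991199119911ee → (answer).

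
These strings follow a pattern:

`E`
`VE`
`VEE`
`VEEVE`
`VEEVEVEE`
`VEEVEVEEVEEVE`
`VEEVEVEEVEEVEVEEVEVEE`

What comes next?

Each term (from the third on) is the previous term followed by the one before it: term 3 = VE·E = VEE.
So term 8 is VEEVEVEEVEEVEVEEVEVEE·VEEVEVEEVEEVE.

VEEVEVEEVEEVEVEEVEVEEVEEVEVEEVEEVE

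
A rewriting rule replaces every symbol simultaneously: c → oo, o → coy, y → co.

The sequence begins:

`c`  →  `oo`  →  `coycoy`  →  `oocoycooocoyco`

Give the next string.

Applying the rule to each of the 14 symbols of oocoycooocoyco gives the pieces coy coy oo coy co oo coy coy coy oo coy co oo coy, which concatenate to the answer.

coycoyoocoycooocoycoycoyoocoycooocoy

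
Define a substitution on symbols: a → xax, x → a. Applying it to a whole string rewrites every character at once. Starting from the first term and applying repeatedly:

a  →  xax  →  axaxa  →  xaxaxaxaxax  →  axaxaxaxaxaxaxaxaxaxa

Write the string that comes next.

Replace each of the 21 characters of axaxaxaxaxaxaxaxaxaxa in place — xax a xax a xax a xax a xax a xax a xax a xax a xax a xax a xax — and concatenate.

xaxaxaxaxaxaxaxaxaxaxaxaxaxaxaxaxaxaxaxaxax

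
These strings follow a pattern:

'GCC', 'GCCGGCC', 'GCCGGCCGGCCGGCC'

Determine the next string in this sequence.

GCCGGCCGGCCGGCCGGCCGGCCGGCCGGCC

Every step duplicates the string with 'G' between the halves.
One more doubling of GCCGGCCGGCCGGCC gives the answer.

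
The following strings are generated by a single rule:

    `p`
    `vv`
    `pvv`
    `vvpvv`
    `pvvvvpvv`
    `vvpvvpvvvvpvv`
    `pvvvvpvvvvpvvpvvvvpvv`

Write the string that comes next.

This is a Fibonacci-style word recurrence s(k) = s(k−2)·s(k−1): e.g. p·vv = pvv.
Continuing: vvpvvpvvvvpvv · pvvvvpvvvvpvvpvvvvpvv gives term 8.

vvpvvpvvvvpvvpvvvvpvvvvpvvpvvvvpvv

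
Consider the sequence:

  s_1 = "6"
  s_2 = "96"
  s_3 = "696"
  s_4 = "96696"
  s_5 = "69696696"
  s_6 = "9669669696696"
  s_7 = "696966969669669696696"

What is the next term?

9669669696696696966969669669696696

Each term (from the third on) is the two preceding terms concatenated in order: term 3 = 6·96 = 696.
Continuing: 9669669696696 · 696966969669669696696 gives term 8.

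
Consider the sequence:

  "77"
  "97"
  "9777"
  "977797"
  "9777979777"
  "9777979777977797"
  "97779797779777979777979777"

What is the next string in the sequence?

977797977797779797779797779777979777977797

From term 3 onward, concatenate the last term with the second-to-last: 97·77 = 9777, 9777·97 = 977797, …
The next term joins 97779797779777979777979777 and 9777979777977797.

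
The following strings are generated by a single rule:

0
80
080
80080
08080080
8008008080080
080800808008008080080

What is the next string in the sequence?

8008008080080080800808008008080080

This is a Fibonacci-style word recurrence s(k) = s(k−2)·s(k−1): e.g. 0·80 = 080.
So term 8 is 8008008080080·080800808008008080080.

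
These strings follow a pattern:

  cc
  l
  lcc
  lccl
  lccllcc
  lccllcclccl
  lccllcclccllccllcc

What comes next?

lccllcclccllccllcclccllcclccl

From term 3 onward, concatenate the last term with the second-to-last: l·cc = lcc, lcc·l = lccl, …
The next term joins lccllcclccllccllcc and lccllcclccl.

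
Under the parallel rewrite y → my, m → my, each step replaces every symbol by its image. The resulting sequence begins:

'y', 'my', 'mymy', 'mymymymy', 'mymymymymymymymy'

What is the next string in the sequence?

Rewriting the 16 symbols of mymymymymymymymy one by one yields my my my my my my my my my my my my my my my my; concatenated:

mymymymymymymymymymymymymymymymy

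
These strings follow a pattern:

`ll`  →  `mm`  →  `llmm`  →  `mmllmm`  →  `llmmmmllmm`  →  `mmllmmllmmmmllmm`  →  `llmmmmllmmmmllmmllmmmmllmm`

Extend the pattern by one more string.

This is a Fibonacci-style word recurrence s(k) = s(k−2)·s(k−1): e.g. ll·mm = llmm.
Continuing: mmllmmllmmmmllmm · llmmmmllmmmmllmmllmmmmllmm gives term 8.

mmllmmllmmmmllmmllmmmmllmmmmllmmllmmmmllmm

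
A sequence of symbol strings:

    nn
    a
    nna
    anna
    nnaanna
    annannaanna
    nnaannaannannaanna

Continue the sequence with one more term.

From term 3 onward, concatenate the second-to-last term with the last: nn·a = nna, a·nna = anna, …
So term 8 is annannaanna·nnaannaannannaanna.

annannaannannaannaannannaanna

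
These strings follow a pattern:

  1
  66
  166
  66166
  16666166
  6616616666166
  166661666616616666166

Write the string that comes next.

6616616666166166661666616616666166

From term 3 onward, concatenate the second-to-last term with the last: 1·66 = 166, 66·166 = 66166, …
So term 8 is 6616616666166·166661666616616666166.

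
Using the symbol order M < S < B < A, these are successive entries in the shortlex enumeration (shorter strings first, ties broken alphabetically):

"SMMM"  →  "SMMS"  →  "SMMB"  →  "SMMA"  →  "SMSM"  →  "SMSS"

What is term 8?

SMSA

Continuing the enumeration 2 steps past SMSS: SMSS → SMSB → (answer).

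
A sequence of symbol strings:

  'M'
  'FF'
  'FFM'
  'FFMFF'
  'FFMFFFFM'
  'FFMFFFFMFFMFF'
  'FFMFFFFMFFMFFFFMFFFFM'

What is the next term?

FFMFFFFMFFMFFFFMFFFFMFFMFFFFMFFMFF

Each term (from the third on) is the previous term followed by the one before it: term 3 = FF·M = FFM.
Continuing: FFMFFFFMFFMFFFFMFFFFM · FFMFFFFMFFMFF gives term 8.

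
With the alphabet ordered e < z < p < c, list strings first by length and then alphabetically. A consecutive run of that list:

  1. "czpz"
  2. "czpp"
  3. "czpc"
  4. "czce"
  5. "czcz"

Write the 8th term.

cpee

Continuing the enumeration 3 steps past czcz: czcz → czcp → czcc → (answer).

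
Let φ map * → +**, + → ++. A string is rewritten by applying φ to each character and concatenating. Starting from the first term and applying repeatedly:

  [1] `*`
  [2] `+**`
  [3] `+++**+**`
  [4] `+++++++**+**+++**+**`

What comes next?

Rewriting the 20 symbols of +++++++**+**+++**+** one by one yields ++ ++ ++ ++ ++ ++ ++ +** +** ++ +** +** ++ ++ ++ +** +** ++ +** +**; concatenated:

+++++++++++++++**+**+++**+**+++++++**+**+++**+**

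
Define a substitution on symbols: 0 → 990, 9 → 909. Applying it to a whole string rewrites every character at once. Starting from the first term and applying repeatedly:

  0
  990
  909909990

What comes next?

Rewriting each symbol of 909909990: 9→909, 0→990, 9→909, 9→909, 0→990, 9→909, 9→909, 9→909, 0→990, which concatenates to 909 990 909 909 990 909 909 909 990.

909990909909990909909909990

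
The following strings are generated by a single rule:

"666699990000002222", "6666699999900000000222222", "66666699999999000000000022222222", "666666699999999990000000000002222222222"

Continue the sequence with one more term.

6666666699999999999900000000000000222222222222

Each string has the form 6^{n+2} 9^{2n} 0^{2n+2} 2^{2n}, where the shown terms are n = 2, 3, 4, 5.
Setting n = 6 gives 8, 12, 14, 12 characters in each block.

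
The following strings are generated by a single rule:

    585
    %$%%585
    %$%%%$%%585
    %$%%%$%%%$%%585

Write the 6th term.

The strings grow by a fixed prefix %$%% each time.
From %$%%%$%%%$%%585, 2 further steps: %$%%%$%%%$%%585 → %$%%%$%%%$%%%$%%585 → (answer).

%$%%%$%%%$%%%$%%%$%%585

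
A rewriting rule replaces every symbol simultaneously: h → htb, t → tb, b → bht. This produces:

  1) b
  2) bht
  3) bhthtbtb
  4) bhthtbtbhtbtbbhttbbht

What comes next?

φ(bhthtbtbhtbtbbhttbbht) expands symbol-by-symbol to bht htb tb htb tb bht tb bht htb tb bht tb bht bht htb tb tb bht bht htb tb; joining the 21 pieces gives the next term.

bhthtbtbhtbtbbhttbbhthtbtbbhttbbhtbhthtbtbtbbhtbhthtbtb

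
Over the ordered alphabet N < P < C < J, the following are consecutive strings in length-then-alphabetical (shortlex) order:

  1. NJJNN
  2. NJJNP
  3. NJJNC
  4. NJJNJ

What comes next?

Treat NJJNJ as a base-4 numeral over the given alphabet and add one, carrying through any trailing J's.

NJJPN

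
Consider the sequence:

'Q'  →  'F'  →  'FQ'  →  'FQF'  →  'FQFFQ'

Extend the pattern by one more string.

FQFFQFQF

From term 3 onward, concatenate the last term with the second-to-last: F·Q = FQ, FQ·F = FQF, …
Continuing: FQFFQ · FQF gives term 6.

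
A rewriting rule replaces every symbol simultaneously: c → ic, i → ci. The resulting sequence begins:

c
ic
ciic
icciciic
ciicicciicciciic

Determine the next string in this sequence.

icciciicciicicciciicicciicciciic

Replace each of the 16 characters of ciicicciicciciic in place — ic ci ci ic ci ic ic ci ci ic ic ci ic ci ci ic — and concatenate.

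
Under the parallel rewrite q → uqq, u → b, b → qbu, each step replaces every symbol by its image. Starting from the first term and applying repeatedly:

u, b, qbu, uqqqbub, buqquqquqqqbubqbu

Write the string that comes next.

qbubuqquqqbuqquqqbuqquqquqqqbubqbuuqqqbub

Applying the rule to each of the 17 symbols of buqquqquqqqbubqbu gives the pieces qbu b uqq uqq b uqq uqq b uqq uqq uqq qbu b qbu uqq qbu b, which concatenate to the answer.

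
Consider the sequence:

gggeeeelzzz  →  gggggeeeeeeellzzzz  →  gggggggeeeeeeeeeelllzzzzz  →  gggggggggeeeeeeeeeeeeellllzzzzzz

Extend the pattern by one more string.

Each string has the form g^{2n+1} e^{3n+1} l^{n} z^{n+2} (n = 1, 2, …).
At n = 5 the blocks have lengths 11, 16, 5, 7.

gggggggggggeeeeeeeeeeeeeeeelllllzzzzzzz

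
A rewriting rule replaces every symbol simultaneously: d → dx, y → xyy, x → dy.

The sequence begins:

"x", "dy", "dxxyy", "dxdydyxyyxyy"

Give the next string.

dxdydxxyydxxyydyxyyxyydyxyyxyy

Apply φ to dxdydyxyyxyy symbol by symbol: d→dx, x→dy, d→dx, y→xyy, d→dx, y→xyy, x→dy, y→xyy, y→xyy, x→dy, y→xyy, y→xyy; joined: dx dy dx xyy dx xyy dy xyy xyy dy xyy xyy.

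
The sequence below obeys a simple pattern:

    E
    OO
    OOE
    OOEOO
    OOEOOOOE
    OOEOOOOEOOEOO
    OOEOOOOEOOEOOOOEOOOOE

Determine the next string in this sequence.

Each term (from the third on) is the previous term followed by the one before it: term 3 = OO·E = OOE.
The next term joins OOEOOOOEOOEOOOOEOOOOE and OOEOOOOEOOEOO.

OOEOOOOEOOEOOOOEOOOOEOOEOOOOEOOEOO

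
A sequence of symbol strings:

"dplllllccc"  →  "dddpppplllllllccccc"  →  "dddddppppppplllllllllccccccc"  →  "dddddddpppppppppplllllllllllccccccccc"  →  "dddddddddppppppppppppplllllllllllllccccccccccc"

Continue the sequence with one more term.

The n-th term is 2n-1 d's then 3n-2 p's then 2n+3 l's then 2n+1 c's (n = 1, 2, …).
For the next term, n = 6, so the run lengths are 11, 16, 15, 13.

dddddddddddpppppppppppppppplllllllllllllllccccccccccccc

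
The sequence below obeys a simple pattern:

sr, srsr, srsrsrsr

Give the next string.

Each string is two copies of the previous one concatenated.
Doubling srsrsrsr:

srsrsrsrsrsrsrsr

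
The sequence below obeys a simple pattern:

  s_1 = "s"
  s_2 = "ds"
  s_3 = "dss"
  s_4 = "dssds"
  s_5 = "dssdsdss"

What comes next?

dssdsdssdssds

From term 3 onward, concatenate the last term with the second-to-last: ds·s = dss, dss·ds = dssds, …
Continuing: dssdsdss · dssds gives term 6.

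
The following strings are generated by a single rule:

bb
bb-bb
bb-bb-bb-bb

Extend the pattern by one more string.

bb-bb-bb-bb-bb-bb-bb-bb

Each string is two copies of the previous one joined by '-'.
One more doubling of bb-bb-bb-bb gives the answer.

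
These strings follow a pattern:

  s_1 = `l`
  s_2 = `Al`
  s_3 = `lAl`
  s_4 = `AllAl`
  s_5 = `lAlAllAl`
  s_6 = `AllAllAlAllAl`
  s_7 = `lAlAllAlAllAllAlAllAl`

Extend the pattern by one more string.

AllAllAlAllAllAlAllAlAllAllAlAllAl

From term 3 onward, concatenate the second-to-last term with the last: l·Al = lAl, Al·lAl = AllAl, …
The next term joins AllAllAlAllAl and lAlAllAlAllAllAlAllAl.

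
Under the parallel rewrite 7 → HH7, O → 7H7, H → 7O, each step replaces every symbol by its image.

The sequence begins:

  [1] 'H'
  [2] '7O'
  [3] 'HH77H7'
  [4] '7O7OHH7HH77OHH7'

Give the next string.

HH77H7HH77H77O7OHH77O7OHH7HH77H77O7OHH7

φ(7O7OHH7HH77OHH7) expands symbol-by-symbol to HH7 7H7 HH7 7H7 7O 7O HH7 7O 7O HH7 HH7 7H7 7O 7O HH7; joining the 15 pieces gives the next term.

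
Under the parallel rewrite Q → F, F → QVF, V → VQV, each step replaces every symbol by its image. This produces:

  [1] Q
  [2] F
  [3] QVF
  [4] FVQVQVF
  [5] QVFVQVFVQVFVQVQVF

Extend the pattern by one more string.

FVQVQVFVQVFVQVQVFVQVFVQVQVFVQVFVQVFVQVQVF

Replace each of the 17 characters of QVFVQVFVQVFVQVQVF in place — F VQV QVF VQV F VQV QVF VQV F VQV QVF VQV F VQV F VQV QVF — and concatenate.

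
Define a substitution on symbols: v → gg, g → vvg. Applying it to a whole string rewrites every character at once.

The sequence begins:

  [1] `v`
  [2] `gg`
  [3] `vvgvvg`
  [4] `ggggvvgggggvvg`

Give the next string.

Rewriting the 14 symbols of ggggvvgggggvvg one by one yields vvg vvg vvg vvg gg gg vvg vvg vvg vvg vvg gg gg vvg; concatenated:

vvgvvgvvgvvgggggvvgvvgvvgvvgvvgggggvvg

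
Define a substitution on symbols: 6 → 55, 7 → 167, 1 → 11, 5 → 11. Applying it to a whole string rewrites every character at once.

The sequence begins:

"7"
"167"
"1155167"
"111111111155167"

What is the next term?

1111111111111111111111111155167

Replace each of the 15 characters of 111111111155167 in place — 11 11 11 11 11 11 11 11 11 11 11 11 11 55 167 — and concatenate.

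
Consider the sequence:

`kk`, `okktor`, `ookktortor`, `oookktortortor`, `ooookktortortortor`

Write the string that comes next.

oooookktortortortortor

Each term wraps the previous one in o on the left and tor on the right.
So the next term is o·ooookktortortortor·tor.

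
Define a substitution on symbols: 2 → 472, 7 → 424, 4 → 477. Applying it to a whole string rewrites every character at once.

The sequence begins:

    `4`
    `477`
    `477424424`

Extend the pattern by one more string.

477424424477472477477472477

Rewriting each symbol of 477424424: 4→477, 7→424, 7→424, 4→477, 2→472, 4→477, 4→477, 2→472, 4→477, which concatenates to 477 424 424 477 472 477 477 472 477.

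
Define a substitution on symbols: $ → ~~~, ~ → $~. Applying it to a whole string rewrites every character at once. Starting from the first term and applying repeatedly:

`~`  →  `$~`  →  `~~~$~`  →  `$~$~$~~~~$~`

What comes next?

Rewriting each symbol of $~$~$~~~~$~: $→~~~, ~→$~, $→~~~, ~→$~, $→~~~, ~→$~, ~→$~, ~→$~, ~→$~, $→~~~, ~→$~, which concatenates to ~~~ $~ ~~~ $~ ~~~ $~ $~ $~ $~ ~~~ $~.

~~~$~~~~$~~~~$~$~$~$~~~~$~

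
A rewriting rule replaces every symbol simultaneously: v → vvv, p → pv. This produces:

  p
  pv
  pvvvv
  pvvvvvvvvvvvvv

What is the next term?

pvvvvvvvvvvvvvvvvvvvvvvvvvvvvvvvvvvvvvvvv

Applying the rule to each of the 14 symbols of pvvvvvvvvvvvvv gives the pieces pv vvv vvv vvv vvv vvv vvv vvv vvv vvv vvv vvv vvv vvv, which concatenate to the answer.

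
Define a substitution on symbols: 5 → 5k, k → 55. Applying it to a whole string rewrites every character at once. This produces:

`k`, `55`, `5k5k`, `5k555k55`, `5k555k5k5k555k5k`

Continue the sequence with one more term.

Rewriting the 16 symbols of 5k555k5k5k555k5k one by one yields 5k 55 5k 5k 5k 55 5k 55 5k 55 5k 5k 5k 55 5k 55; concatenated:

5k555k5k5k555k555k555k5k5k555k55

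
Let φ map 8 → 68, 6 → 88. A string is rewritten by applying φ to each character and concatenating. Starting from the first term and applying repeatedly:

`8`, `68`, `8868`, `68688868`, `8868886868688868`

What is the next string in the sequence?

Rewriting the 16 symbols of 8868886868688868 one by one yields 68 68 88 68 68 68 88 68 88 68 88 68 68 68 88 68; concatenated:

68688868686888688868886868688868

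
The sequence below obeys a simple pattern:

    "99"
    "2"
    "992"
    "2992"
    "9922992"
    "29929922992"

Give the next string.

992299229929922992

Each term (from the third on) is the two preceding terms concatenated in order: term 3 = 99·2 = 992.
The next term joins 9922992 and 29929922992.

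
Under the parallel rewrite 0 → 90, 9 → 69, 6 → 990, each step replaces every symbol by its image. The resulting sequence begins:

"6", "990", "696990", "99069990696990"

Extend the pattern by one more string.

Rewriting the 14 symbols of 99069990696990 one by one yields 69 69 90 990 69 69 69 90 990 69 990 69 69 90; concatenated:

6969909906969699099069990696990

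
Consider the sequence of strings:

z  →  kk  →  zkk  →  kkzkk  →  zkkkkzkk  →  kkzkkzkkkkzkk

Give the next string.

zkkkkzkkkkzkkzkkkkzkk

From term 3 onward, concatenate the second-to-last term with the last: z·kk = zkk, kk·zkk = kkzkk, …
The next term joins zkkkkzkk and kkzkkzkkkkzkk.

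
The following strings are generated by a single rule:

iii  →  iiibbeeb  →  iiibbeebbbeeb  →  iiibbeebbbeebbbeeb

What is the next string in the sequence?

Each term is the previous one with bbeeb appended.
Applying this once more to iiibbeebbbeebbbeeb:

iiibbeebbbeebbbeebbbeeb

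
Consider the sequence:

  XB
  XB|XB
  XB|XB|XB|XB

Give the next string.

XB|XB|XB|XB|XB|XB|XB|XB

s(k+1) = s(k)·|·s(k) — each term doubles the last with '|' between the halves.
One more doubling of XB|XB|XB|XB gives the answer.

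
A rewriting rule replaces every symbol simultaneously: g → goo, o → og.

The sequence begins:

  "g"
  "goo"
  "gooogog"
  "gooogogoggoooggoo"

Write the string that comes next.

φ(gooogogoggoooggoo) expands symbol-by-symbol to goo og og og goo og goo og goo goo og og og goo goo og og; joining the 17 pieces gives the next term.

gooogogoggoooggoooggoogooogogoggoogooogog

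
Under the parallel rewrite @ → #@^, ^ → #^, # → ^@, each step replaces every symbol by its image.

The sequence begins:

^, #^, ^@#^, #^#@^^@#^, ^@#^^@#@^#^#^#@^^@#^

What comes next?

Replace each of the 20 characters of ^@#^^@#@^#^#^#@^^@#^ in place — #^ #@^ ^@ #^ #^ #@^ ^@ #@^ #^ ^@ #^ ^@ #^ ^@ #@^ #^ #^ #@^ ^@ #^ — and concatenate.

#^#@^^@#^#^#@^^@#@^#^^@#^^@#^^@#@^#^#^#@^^@#^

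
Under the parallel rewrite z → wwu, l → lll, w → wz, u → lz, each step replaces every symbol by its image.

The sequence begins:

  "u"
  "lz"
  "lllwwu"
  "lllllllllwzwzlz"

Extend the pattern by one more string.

Applying the rule to each of the 15 symbols of lllllllllwzwzlz gives the pieces lll lll lll lll lll lll lll lll lll wz wwu wz wwu lll wwu, which concatenate to the answer.

lllllllllllllllllllllllllllwzwwuwzwwulllwwu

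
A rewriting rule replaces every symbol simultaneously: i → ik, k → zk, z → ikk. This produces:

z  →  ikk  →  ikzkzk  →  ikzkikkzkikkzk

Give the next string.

ikzkikkzkikzkzkikkzkikzkzkikkzk

Replace each of the 14 characters of ikzkikkzkikkzk in place — ik zk ikk zk ik zk zk ikk zk ik zk zk ikk zk — and concatenate.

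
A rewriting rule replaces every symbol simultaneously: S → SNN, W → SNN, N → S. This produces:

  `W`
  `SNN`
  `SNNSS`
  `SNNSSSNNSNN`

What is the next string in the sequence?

SNNSSSNNSNNSNNSSSNNSS

Apply φ to SNNSSSNNSNN symbol by symbol: S→SNN, N→S, N→S, S→SNN, S→SNN, S→SNN, N→S, N→S, S→SNN, N→S, N→S; joined: SNN S S SNN SNN SNN S S SNN S S.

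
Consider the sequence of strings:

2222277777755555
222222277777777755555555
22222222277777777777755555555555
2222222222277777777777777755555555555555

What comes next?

The n-th term is 2n+3 2's then 3n+3 7's then 3n+2 5's (n = 1, 2, …).
Setting n = 5 gives 13, 18, 17 characters in each block.

222222222222277777777777777777755555555555555555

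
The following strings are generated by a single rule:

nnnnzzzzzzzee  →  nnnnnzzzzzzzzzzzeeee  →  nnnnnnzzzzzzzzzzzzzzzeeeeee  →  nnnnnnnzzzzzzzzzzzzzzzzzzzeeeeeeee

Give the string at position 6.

Reading off run lengths: n runs 4, 5, 6, 7; z runs 7, 11, 15, 19; e runs 2, 4, 6, 8 — each is linear in n (n = 1, 2, …).
At n = 6 the blocks have lengths 9, 27, 12.

nnnnnnnnnzzzzzzzzzzzzzzzzzzzzzzzzzzzeeeeeeeeeeee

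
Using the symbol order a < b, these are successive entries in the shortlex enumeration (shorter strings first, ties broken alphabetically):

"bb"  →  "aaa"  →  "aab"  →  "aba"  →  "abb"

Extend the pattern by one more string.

Treat abb as a base-2 numeral over the given alphabet and add one, carrying through any trailing b's.

baa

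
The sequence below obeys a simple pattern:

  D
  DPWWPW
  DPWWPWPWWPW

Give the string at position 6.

DPWWPWPWWPWPWWPWPWWPWPWWPW

The strings grow by a fixed suffix PWWPW each time.
From DPWWPWPWWPW, 3 further steps: DPWWPWPWWPW → DPWWPWPWWPWPWWPW → DPWWPWPWWPWPWWPWPWWPW → (answer).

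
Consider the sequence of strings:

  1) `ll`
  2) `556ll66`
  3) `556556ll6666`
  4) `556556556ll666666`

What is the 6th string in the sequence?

556556556556556ll6666666666

Each term wraps the previous one in 556 on the left and 66 on the right.
From 556556556ll666666, 2 further steps: 556556556ll666666 → 556556556556ll66666666 → (answer).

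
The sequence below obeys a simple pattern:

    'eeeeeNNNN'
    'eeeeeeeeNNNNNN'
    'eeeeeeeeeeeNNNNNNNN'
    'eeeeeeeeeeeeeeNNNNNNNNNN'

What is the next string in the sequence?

Term n consists of 3n-1 e's, followed by 2n N's, where the shown terms are n = 2, 3, 4, 5.
For the next term, n = 6, so the run lengths are 17, 12.

eeeeeeeeeeeeeeeeeNNNNNNNNNNNN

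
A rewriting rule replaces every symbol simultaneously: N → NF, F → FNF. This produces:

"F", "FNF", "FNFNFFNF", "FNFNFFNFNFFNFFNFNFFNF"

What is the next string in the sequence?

Rewriting the 21 symbols of FNFNFFNFNFFNFFNFNFFNF one by one yields FNF NF FNF NF FNF FNF NF FNF NF FNF FNF NF FNF FNF NF FNF NF FNF FNF NF FNF; concatenated:

FNFNFFNFNFFNFFNFNFFNFNFFNFFNFNFFNFFNFNFFNFNFFNFFNFNFFNF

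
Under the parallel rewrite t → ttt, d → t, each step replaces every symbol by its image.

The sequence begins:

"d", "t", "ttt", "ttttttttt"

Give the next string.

Apply φ to ttttttttt symbol by symbol: t→ttt, t→ttt, t→ttt, t→ttt, t→ttt, t→ttt, t→ttt, t→ttt, t→ttt; joined: ttt ttt ttt ttt ttt ttt ttt ttt ttt.

ttttttttttttttttttttttttttt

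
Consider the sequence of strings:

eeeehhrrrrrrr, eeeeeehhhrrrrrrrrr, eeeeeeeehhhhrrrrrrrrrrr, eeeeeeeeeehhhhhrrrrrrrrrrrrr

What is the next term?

eeeeeeeeeeeehhhhhhrrrrrrrrrrrrrrr

Each string has the form e^{2n} h^{n} r^{2n+3}, where the shown terms are n = 2, 3, 4, 5.
Setting n = 6 gives 12, 6, 15 characters in each block.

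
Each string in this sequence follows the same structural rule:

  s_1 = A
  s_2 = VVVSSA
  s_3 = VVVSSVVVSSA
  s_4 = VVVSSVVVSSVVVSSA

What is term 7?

Every step adds VVVSS at the front: s(k+1) = VVVSS·s(k).
From VVVSSVVVSSVVVSSA, 3 further steps: VVVSSVVVSSVVVSSA → VVVSSVVVSSVVVSSVVVSSA → VVVSSVVVSSVVVSSVVVSSVVVSSA → (answer).

VVVSSVVVSSVVVSSVVVSSVVVSSVVVSSA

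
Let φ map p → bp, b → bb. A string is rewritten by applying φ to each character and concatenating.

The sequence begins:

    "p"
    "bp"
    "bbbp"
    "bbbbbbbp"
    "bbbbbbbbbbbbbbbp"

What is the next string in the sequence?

Replace each of the 16 characters of bbbbbbbbbbbbbbbp in place — bb bb bb bb bb bb bb bb bb bb bb bb bb bb bb bp — and concatenate.

bbbbbbbbbbbbbbbbbbbbbbbbbbbbbbbp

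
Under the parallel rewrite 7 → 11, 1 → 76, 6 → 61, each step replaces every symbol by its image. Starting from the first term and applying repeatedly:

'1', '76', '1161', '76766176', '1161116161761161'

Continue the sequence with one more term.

Replace each of the 16 characters of 1161116161761161 in place — 76 76 61 76 76 76 61 76 61 76 11 61 76 76 61 76 — and concatenate.

76766176767661766176116176766176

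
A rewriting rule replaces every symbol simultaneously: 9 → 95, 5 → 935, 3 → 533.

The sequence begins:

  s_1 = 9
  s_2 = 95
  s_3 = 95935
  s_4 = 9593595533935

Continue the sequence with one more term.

95935955339359593593553353395533935

φ(9593595533935) expands symbol-by-symbol to 95 935 95 533 935 95 935 935 533 533 95 533 935; joining the 13 pieces gives the next term.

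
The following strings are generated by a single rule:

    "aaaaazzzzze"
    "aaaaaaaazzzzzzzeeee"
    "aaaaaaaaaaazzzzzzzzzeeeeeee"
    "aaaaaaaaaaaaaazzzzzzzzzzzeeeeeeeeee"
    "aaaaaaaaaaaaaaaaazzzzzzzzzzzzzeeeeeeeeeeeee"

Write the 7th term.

Term n consists of 3n+2 a's, followed by 2n+3 z's, followed by 3n-2 e's (n = 1, 2, …).
At n = 7 the blocks have lengths 23, 17, 19.

aaaaaaaaaaaaaaaaaaaaaaazzzzzzzzzzzzzzzzzeeeeeeeeeeeeeeeeeee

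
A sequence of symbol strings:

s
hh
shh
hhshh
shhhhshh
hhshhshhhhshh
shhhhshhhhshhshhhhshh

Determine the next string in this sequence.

hhshhshhhhshhshhhhshhhhshhshhhhshh

This is a Fibonacci-style word recurrence s(k) = s(k−2)·s(k−1): e.g. s·hh = shh.
So term 8 is hhshhshhhhshh·shhhhshhhhshhshhhhshh.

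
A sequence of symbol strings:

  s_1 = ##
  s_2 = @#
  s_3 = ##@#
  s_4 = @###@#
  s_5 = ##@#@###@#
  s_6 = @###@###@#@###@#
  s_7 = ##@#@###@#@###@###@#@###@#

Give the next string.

This is a Fibonacci-style word recurrence s(k) = s(k−2)·s(k−1): e.g. ##·@# = ##@#.
So term 8 is @###@###@#@###@#·##@#@###@#@###@###@#@###@#.

@###@###@#@###@###@#@###@#@###@###@#@###@#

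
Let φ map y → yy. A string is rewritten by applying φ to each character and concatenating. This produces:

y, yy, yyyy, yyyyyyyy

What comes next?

Apply φ to yyyyyyyy symbol by symbol: y→yy, y→yy, y→yy, y→yy, y→yy, y→yy, y→yy, y→yy; joined: yy yy yy yy yy yy yy yy.

yyyyyyyyyyyyyyyy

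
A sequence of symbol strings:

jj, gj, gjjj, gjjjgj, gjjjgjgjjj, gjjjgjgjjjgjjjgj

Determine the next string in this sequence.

gjjjgjgjjjgjjjgjgjjjgjgjjj

Each term (from the third on) is the previous term followed by the one before it: term 3 = gj·jj = gjjj.
The next term joins gjjjgjgjjjgjjjgj and gjjjgjgjjj.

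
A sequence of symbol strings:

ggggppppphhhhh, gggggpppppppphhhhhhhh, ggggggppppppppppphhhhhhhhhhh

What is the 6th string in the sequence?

gggggggggpppppppppppppppppppphhhhhhhhhhhhhhhhhhhh

Reading off run lengths: g runs 4, 5, 6; p runs 5, 8, 11; h runs 5, 8, 11 — each is linear in n (n = 1, 2, …).
For term 6, n = 6, so the run lengths are 9, 20, 20.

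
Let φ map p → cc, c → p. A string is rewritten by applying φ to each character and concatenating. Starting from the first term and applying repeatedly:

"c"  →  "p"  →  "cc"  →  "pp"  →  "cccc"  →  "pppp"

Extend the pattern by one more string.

cccccccc

Rewriting each symbol of pppp: p→cc, p→cc, p→cc, p→cc, which concatenates to cc cc cc cc.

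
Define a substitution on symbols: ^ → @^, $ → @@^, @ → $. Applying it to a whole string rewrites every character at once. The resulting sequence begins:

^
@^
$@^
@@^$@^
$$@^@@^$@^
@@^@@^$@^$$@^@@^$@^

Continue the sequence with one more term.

Rewriting the 19 symbols of @@^@@^$@^$$@^@@^$@^ one by one yields $ $ @^ $ $ @^ @@^ $ @^ @@^ @@^ $ @^ $ $ @^ @@^ $ @^; concatenated:

$$@^$$@^@@^$@^@@^@@^$@^$$@^@@^$@^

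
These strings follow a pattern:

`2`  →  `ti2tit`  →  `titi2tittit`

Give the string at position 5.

titititi2tittittittit

Every step adds ti to the front and tit to the end of the previous string.
From titi2tittit, 2 further steps: titi2tittit → tititi2tittittit → (answer).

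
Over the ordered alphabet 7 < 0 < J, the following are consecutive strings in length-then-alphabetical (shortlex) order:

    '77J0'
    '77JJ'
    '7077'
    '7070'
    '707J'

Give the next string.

The successor of 707J increments the rightmost position that isn't already J and resets every position after it to 7.

7007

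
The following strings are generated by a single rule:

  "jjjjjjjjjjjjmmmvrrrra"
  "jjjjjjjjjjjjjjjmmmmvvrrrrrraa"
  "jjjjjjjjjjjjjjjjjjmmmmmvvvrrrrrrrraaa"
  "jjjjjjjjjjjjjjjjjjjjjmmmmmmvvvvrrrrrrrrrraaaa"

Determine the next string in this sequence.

Each string has the form j^{3n+3} m^{n} v^{n-2} r^{2n-2} a^{n-2}, where the shown terms are n = 3, 4, 5, 6.
At n = 7 the blocks have lengths 24, 7, 5, 12, 5.

jjjjjjjjjjjjjjjjjjjjjjjjmmmmmmmvvvvvrrrrrrrrrrrraaaaa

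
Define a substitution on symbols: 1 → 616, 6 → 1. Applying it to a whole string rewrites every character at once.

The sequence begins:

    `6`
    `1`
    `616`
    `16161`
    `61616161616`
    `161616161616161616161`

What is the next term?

Replace each of the 21 characters of 161616161616161616161 in place — 616 1 616 1 616 1 616 1 616 1 616 1 616 1 616 1 616 1 616 1 616 — and concatenate.

6161616161616161616161616161616161616161616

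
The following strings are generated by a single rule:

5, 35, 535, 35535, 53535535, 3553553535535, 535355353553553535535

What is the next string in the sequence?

3553553535535535355353553553535535

From term 3 onward, concatenate the second-to-last term with the last: 5·35 = 535, 35·535 = 35535, …
Continuing: 3553553535535 · 535355353553553535535 gives term 8.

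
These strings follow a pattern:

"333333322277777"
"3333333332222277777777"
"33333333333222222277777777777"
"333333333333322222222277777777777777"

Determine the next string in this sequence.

3333333333333332222222222277777777777777777

The n-th term is 2n+3 3's then 2n-1 2's then 3n-1 7's, where the shown terms are n = 2, 3, 4, 5.
For the next term, n = 6, so the run lengths are 15, 11, 17.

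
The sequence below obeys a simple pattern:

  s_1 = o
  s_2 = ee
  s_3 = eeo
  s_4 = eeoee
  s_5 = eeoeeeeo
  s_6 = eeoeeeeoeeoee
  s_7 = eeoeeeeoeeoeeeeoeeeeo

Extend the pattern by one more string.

eeoeeeeoeeoeeeeoeeeeoeeoeeeeoeeoee

From term 3 onward, concatenate the last term with the second-to-last: ee·o = eeo, eeo·ee = eeoee, …
So term 8 is eeoeeeeoeeoeeeeoeeeeo·eeoeeeeoeeoee.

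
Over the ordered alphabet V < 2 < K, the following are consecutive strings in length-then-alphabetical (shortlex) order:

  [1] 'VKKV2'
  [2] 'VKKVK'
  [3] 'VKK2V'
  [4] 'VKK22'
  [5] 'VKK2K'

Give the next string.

Treat VKK2K as a base-3 numeral over the given alphabet and add one, carrying through any trailing K's.

VKKKV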